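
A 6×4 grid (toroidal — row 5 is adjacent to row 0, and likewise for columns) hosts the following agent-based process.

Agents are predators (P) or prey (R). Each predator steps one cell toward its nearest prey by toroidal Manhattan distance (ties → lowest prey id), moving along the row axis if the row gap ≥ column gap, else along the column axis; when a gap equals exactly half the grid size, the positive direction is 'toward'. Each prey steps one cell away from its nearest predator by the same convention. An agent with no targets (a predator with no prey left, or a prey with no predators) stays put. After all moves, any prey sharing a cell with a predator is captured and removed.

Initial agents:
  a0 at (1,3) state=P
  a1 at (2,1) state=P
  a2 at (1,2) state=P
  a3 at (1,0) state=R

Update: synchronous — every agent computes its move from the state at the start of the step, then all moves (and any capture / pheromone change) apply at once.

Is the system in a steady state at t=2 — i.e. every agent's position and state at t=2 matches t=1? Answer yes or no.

t=1: a0@(1,0):P a1@(1,1):P a2@(1,3):P
t=2: (unchanged — steady state)

yes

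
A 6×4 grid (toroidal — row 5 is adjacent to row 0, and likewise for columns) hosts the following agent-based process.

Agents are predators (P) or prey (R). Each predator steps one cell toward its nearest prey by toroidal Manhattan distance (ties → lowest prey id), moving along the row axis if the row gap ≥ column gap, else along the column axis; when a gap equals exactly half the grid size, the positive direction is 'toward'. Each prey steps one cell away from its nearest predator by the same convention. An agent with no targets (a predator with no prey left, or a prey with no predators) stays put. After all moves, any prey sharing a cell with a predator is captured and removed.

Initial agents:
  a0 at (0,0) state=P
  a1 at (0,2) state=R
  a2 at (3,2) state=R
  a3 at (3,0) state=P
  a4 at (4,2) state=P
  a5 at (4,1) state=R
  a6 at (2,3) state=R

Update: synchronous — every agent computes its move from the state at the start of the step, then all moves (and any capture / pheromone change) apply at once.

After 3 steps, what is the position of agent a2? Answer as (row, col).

t=1: a0@(0,1):P a2@(2,2):R a3@(3,1):P a4@(3,2):P a5@(4,0):R a6@(1,3):R
t=2: a0@(1,1):P a2@(1,2):R a3@(2,1):P a4@(2,2):P a5@(5,0):R a6@(1,2):R
t=3: a0@(1,2):P a2@(1,3):R a3@(1,1):P a4@(1,2):P a5@(4,0):R a6@(1,3):R

(1, 3)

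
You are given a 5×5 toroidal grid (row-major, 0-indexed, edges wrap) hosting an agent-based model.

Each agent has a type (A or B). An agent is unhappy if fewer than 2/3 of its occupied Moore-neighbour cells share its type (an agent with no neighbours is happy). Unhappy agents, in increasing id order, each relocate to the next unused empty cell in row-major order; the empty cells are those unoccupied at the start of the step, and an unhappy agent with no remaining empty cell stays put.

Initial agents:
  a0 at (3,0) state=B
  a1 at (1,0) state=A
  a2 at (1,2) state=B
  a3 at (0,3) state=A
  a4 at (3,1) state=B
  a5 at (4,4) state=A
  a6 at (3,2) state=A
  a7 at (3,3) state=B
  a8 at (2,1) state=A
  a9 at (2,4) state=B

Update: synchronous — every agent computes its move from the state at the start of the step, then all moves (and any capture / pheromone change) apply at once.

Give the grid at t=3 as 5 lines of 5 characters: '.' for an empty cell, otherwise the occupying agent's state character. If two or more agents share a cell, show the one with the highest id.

BAA..
.BBAA
..B.A
...B.
.....

t=1: a0@(0,0):B a1@(0,1):A a2@(0,2):B a3@(0,4):A a4@(1,1):B a5@(1,3):A a6@(1,4):A a7@(2,0):B a8@(2,2):A a9@(2,4):B
t=2: a0@(0,3):B a1@(1,0):A a2@(1,2):B a3@(0,4):A a4@(2,1):B a5@(2,3):A a6@(3,0):A a7@(2,0):B a8@(3,1):A a9@(3,2):B
t=3: a0@(0,0):B a1@(0,1):A a2@(1,2):B a3@(0,2):A a4@(1,1):B a5@(1,3):A a6@(1,4):A a7@(2,2):B a8@(2,4):A a9@(3,3):B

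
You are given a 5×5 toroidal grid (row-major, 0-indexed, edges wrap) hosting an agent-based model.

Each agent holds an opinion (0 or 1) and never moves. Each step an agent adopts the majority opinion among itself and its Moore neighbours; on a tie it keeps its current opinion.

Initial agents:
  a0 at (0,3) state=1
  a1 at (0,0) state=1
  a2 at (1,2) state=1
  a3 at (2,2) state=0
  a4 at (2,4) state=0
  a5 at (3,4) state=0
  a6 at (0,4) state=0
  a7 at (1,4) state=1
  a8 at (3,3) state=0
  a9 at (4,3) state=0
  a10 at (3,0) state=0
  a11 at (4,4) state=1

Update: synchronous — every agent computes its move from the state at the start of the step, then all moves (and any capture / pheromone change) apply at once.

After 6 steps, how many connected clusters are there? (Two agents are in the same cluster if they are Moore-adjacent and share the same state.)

t=1: a0@(0,3):1 a1@(0,0):1 a2@(1,2):1 a3@(2,2):0 a4@(2,4):0 a5@(3,4):0 a6@(0,4):1 a7@(1,4):1 a8@(3,3):0 a9@(4,3):0 a10@(3,0):0 a11@(4,4):0
t=2: (unchanged — steady state)

2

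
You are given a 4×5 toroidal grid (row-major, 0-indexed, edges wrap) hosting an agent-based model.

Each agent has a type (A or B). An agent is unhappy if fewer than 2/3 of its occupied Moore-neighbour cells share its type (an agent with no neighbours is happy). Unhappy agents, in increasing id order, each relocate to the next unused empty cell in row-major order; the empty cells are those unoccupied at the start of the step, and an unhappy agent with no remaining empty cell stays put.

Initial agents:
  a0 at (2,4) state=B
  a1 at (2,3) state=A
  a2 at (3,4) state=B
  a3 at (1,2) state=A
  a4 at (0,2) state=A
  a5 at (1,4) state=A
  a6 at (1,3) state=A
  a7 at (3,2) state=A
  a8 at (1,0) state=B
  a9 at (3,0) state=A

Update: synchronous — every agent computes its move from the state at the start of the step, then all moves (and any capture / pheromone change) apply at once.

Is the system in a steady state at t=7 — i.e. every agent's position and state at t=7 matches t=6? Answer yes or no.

t=1: a0@(0,0):B a1@(2,3):A a2@(0,1):B a3@(1,2):A a4@(0,2):A a5@(0,3):A a6@(1,3):A a7@(3,2):A a8@(0,4):B a9@(1,1):A
t=2: a0@(0,0):B a1@(2,3):A a2@(1,0):B a3@(1,2):A a4@(0,2):A a5@(0,3):A a6@(1,3):A a7@(3,2):A a8@(1,4):B a9@(2,0):A
t=3: a0@(0,0):B a1@(2,3):A a2@(1,0):B a3@(1,2):A a4@(0,2):A a5@(0,3):A a6@(1,3):A a7@(3,2):A a8@(0,1):B a9@(0,4):A
t=4: a0@(0,0):B a1@(2,3):A a2@(1,0):B a3@(1,2):A a4@(0,2):A a5@(0,3):A a6@(1,3):A a7@(3,2):A a8@(1,1):B a9@(1,4):A
t=5: a0@(0,0):B a1@(2,3):A a2@(1,0):B a3@(1,2):A a4@(0,2):A a5@(0,3):A a6@(1,3):A a7@(3,2):A a8@(0,1):B a9@(0,4):A
t=6: a0@(0,0):B a1@(2,3):A a2@(1,0):B a3@(1,2):A a4@(0,2):A a5@(0,3):A a6@(1,3):A a7@(3,2):A a8@(1,1):B a9@(1,4):A
t=7: a0@(0,0):B a1@(2,3):A a2@(1,0):B a3@(1,2):A a4@(0,2):A a5@(0,3):A a6@(1,3):A a7@(3,2):A a8@(0,1):B a9@(0,4):A

no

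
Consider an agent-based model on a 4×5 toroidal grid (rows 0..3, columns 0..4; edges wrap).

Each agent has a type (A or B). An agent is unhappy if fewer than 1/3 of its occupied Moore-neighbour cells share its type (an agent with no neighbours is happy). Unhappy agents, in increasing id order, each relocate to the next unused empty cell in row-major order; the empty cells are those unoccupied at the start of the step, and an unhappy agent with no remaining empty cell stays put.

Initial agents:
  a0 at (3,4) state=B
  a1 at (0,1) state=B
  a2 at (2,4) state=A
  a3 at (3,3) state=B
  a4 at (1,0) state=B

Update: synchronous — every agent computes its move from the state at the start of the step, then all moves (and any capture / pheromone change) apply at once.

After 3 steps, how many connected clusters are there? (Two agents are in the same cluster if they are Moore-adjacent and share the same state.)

3

t=1: a0@(3,4):B a1@(0,1):B a2@(0,0):A a3@(3,3):B a4@(1,0):B
t=2: a0@(3,4):B a1@(0,1):B a2@(0,2):A a3@(3,3):B a4@(1,0):B
t=3: a0@(3,4):B a1@(0,1):B a2@(0,0):A a3@(3,3):B a4@(1,0):B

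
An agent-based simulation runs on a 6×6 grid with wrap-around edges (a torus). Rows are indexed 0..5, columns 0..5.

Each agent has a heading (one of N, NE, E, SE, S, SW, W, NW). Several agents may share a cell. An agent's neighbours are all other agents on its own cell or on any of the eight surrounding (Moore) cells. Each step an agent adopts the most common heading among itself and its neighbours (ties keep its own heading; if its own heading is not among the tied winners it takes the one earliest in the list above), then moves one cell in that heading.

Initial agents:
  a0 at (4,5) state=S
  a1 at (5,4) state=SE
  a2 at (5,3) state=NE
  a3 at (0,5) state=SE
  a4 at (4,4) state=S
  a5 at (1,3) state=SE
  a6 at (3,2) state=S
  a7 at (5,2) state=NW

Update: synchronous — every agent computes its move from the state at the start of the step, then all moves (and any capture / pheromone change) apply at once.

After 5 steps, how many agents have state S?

t=1: a0@(5,5):S a1@(0,5):SE a2@(4,4):NE a3@(1,0):SE a4@(5,4):S a5@(2,4):SE a6@(4,2):S a7@(4,1):NW
t=2: a0@(0,5):S a1@(1,0):SE a2@(5,4):S a3@(2,1):SE a4@(0,4):S a5@(3,5):SE a6@(5,2):S a7@(3,0):NW
t=3: a0@(1,5):S a1@(2,1):SE a2@(0,4):S a3@(3,2):SE a4@(1,4):S a5@(4,0):SE a6@(0,2):S a7@(4,1):SE
t=4: a0@(2,5):S a1@(3,2):SE a2@(1,4):S a3@(4,3):SE a4@(2,4):S a5@(5,1):SE a6@(1,2):S a7@(5,2):SE
t=5: a0@(3,5):S a1@(4,3):SE a2@(2,4):S a3@(5,4):SE a4@(3,4):S a5@(0,2):SE a6@(2,2):S a7@(0,3):SE

4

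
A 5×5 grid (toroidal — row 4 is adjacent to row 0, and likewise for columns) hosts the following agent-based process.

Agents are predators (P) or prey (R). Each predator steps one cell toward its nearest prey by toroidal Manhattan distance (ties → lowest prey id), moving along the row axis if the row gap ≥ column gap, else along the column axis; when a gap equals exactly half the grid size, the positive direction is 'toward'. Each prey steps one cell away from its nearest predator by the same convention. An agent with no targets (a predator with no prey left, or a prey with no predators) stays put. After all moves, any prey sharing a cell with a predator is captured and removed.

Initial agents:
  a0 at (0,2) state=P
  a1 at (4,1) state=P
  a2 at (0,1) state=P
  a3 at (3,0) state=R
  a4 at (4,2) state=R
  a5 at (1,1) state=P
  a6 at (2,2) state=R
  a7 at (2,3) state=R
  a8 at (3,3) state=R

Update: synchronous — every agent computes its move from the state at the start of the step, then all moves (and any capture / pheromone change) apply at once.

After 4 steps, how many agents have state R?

t=1: a0@(4,2):P a1@(4,2):P a2@(4,1):P a3@(2,0):R a4@(3,2):R a5@(2,1):P a6@(3,2):R a7@(3,3):R a8@(2,3):R
t=2: a0@(3,2):P a1@(3,2):P a2@(3,1):P a3@(2,4):R a4@(2,2):R a5@(2,0):P a6@(2,2):R a7@(2,3):R a8@(2,4):R
t=3: a0@(2,2):P a1@(2,2):P a2@(2,1):P a3@(2,3):R a4@(1,2):R a5@(2,4):P a6@(1,2):R a7@(1,3):R a8@(2,3):R
t=4: a0@(2,3):P a1@(2,3):P a2@(2,2):P a3@(2,4):R a4@(0,2):R a5@(2,3):P a6@(0,2):R a7@(0,3):R a8@(2,4):R

5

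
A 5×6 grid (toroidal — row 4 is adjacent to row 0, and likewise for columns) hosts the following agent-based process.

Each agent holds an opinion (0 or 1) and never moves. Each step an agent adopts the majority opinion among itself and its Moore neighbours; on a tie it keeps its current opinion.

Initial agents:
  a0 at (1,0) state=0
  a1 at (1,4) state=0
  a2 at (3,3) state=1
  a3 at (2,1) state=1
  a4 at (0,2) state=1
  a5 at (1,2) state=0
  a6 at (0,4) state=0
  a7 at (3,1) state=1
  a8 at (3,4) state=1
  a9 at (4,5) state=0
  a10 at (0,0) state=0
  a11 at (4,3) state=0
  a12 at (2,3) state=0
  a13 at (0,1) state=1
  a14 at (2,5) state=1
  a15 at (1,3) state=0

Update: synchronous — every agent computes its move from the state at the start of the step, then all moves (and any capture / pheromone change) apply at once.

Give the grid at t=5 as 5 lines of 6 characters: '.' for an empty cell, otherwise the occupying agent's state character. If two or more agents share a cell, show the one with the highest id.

t=1: a0@(1,0):1 a1@(1,4):0 a2@(3,3):1 a3@(2,1):1 a4@(0,2):0 a5@(1,2):0 a6@(0,4):0 a7@(3,1):1 a8@(3,4):1 a9@(4,5):0 a10@(0,0):0 a11@(4,3):1 a12@(2,3):0 a13@(0,1):0 a14@(2,5):1 a15@(1,3):0
t=2: (unchanged — steady state)

000.0.
1.000.
.1.0.1
.1.11.
...1.0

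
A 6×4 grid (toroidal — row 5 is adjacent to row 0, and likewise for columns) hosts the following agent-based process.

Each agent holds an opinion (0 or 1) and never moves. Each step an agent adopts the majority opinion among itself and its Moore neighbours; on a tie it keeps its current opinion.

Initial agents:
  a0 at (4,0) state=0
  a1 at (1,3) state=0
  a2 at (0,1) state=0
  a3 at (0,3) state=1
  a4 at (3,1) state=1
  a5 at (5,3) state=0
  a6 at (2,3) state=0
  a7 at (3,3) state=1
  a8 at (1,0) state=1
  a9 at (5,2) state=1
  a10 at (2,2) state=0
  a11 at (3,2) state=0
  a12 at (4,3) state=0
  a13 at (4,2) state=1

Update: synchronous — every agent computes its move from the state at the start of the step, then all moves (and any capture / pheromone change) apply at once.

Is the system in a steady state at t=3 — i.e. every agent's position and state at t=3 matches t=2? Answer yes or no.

t=1: a0@(4,0):0 a1@(1,3):0 a2@(0,1):1 a3@(0,3):1 a4@(3,1):0 a5@(5,3):0 a6@(2,3):0 a7@(3,3):0 a8@(1,0):0 a9@(5,2):1 a10@(2,2):0 a11@(3,2):0 a12@(4,3):0 a13@(4,2):1
t=2: a0@(4,0):0 a1@(1,3):0 a2@(0,1):1 a3@(0,3):0 a4@(3,1):0 a5@(5,3):0 a6@(2,3):0 a7@(3,3):0 a8@(1,0):0 a9@(5,2):1 a10@(2,2):0 a11@(3,2):0 a12@(4,3):0 a13@(4,2):0
t=3: a0@(4,0):0 a1@(1,3):0 a2@(0,1):1 a3@(0,3):0 a4@(3,1):0 a5@(5,3):0 a6@(2,3):0 a7@(3,3):0 a8@(1,0):0 a9@(5,2):0 a10@(2,2):0 a11@(3,2):0 a12@(4,3):0 a13@(4,2):0

no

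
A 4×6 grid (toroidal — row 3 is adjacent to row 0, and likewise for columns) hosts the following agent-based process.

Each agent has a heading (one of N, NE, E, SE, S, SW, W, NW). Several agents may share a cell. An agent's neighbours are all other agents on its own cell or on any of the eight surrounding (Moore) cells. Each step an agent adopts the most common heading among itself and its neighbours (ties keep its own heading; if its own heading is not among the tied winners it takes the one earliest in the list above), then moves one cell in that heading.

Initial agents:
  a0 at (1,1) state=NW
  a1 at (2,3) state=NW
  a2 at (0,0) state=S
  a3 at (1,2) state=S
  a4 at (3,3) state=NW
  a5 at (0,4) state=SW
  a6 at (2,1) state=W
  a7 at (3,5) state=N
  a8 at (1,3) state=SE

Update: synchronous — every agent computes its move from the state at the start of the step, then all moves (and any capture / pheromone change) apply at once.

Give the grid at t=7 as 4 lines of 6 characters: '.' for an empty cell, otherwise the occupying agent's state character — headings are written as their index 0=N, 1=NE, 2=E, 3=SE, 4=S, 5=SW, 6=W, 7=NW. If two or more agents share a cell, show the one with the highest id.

t=1: a0@(2,1):S a1@(1,2):NW a2@(1,0):S a3@(0,1):NW a4@(2,2):NW a5@(1,3):SW a6@(2,0):W a7@(2,5):N a8@(2,4):SE
t=2: a0@(3,1):S a1@(0,1):NW a2@(2,0):S a3@(3,0):NW a4@(1,1):NW a5@(0,2):NW a6@(3,0):S a7@(1,5):N a8@(3,5):SE
t=3: a0@(0,1):S a1@(3,0):NW a2@(3,0):S a3@(0,0):S a4@(0,0):NW a5@(3,1):NW a6@(0,0):S a7@(0,5):N a8@(0,5):S
t=4: a0@(1,1):S a1@(0,0):S a2@(0,0):S a3@(1,0):S a4@(1,0):S a5@(0,1):S a6@(1,0):S a7@(1,5):S a8@(1,5):S
t=5: a0@(2,1):S a1@(1,0):S a2@(1,0):S a3@(2,0):S a4@(2,0):S a5@(1,1):S a6@(2,0):S a7@(2,5):S a8@(2,5):S
t=6: a0@(3,1):S a1@(2,0):S a2@(2,0):S a3@(3,0):S a4@(3,0):S a5@(2,1):S a6@(3,0):S a7@(3,5):S a8@(3,5):S
t=7: a0@(0,1):S a1@(3,0):S a2@(3,0):S a3@(0,0):S a4@(0,0):S a5@(3,1):S a6@(0,0):S a7@(0,5):S a8@(0,5):S

44...4
......
......
44....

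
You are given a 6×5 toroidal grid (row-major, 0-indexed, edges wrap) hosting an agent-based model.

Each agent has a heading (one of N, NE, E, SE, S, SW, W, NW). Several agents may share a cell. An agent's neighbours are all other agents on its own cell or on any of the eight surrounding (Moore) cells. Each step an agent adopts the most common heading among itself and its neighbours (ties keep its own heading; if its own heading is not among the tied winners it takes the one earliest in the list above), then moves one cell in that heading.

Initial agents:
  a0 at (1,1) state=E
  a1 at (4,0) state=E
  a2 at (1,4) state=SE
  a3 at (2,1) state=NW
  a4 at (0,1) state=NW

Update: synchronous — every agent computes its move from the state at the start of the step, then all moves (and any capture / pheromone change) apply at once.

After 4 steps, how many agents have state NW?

5

t=1: a0@(0,0):NW a1@(4,1):E a2@(2,0):SE a3@(1,0):NW a4@(5,0):NW
t=2: a0@(5,4):NW a1@(4,2):E a2@(3,1):SE a3@(0,4):NW a4@(4,4):NW
t=3: a0@(4,3):NW a1@(4,3):E a2@(4,2):SE a3@(5,3):NW a4@(3,3):NW
t=4: a0@(3,2):NW a1@(3,2):NW a2@(3,1):NW a3@(4,2):NW a4@(2,2):NW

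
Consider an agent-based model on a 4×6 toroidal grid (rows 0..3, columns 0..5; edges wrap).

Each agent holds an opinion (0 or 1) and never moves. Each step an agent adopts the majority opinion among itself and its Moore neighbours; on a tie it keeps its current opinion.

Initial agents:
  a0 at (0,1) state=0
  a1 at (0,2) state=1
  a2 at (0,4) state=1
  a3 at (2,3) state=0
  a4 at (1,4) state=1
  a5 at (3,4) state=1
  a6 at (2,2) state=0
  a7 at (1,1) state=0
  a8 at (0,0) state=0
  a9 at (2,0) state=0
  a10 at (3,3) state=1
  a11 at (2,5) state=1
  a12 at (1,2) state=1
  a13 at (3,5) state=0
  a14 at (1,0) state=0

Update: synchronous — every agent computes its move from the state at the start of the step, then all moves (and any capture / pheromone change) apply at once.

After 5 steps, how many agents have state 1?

t=1: a0@(0,1):0 a1@(0,2):1 a2@(0,4):1 a3@(2,3):1 a4@(1,4):1 a5@(3,4):1 a6@(2,2):0 a7@(1,1):0 a8@(0,0):0 a9@(2,0):0 a10@(3,3):1 a11@(2,5):1 a12@(1,2):0 a13@(3,5):0 a14@(1,0):0
t=2: a0@(0,1):0 a1@(0,2):0 a2@(0,4):1 a3@(2,3):1 a4@(1,4):1 a5@(3,4):1 a6@(2,2):0 a7@(1,1):0 a8@(0,0):0 a9@(2,0):0 a10@(3,3):1 a11@(2,5):1 a12@(1,2):0 a13@(3,5):0 a14@(1,0):0
t=3: (unchanged — steady state)

6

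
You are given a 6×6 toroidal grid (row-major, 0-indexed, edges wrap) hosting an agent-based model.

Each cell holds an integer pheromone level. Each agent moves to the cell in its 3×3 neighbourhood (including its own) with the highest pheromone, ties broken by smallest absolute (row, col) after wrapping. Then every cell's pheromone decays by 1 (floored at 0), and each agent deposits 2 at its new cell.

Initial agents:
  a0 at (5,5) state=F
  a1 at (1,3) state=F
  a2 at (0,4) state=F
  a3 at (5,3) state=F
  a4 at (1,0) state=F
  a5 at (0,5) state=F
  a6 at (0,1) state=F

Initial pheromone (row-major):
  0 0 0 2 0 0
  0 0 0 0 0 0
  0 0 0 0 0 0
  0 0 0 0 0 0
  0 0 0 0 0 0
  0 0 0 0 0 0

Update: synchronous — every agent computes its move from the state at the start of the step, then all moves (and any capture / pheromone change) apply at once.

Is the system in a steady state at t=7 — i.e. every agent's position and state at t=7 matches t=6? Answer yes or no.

t=1: a0@(0,0) a1@(0,3) a2@(0,3) a3@(0,3) a4@(0,0) a5@(0,0) a6@(0,0) | pheromone: 8 0 0 7 0 0 / 0 0 0 0 0 0 / 0 0 0 0 0 0 / 0 0 0 0 0 0 / 0 0 0 0 0 0 / 0 0 0 0 0 0
t=2: a0@(0,0) a1@(0,3) a2@(0,3) a3@(0,3) a4@(0,0) a5@(0,0) a6@(0,0) | pheromone: 15 0 0 12 0 0 / 0 0 0 0 0 0 / 0 0 0 0 0 0 / 0 0 0 0 0 0 / 0 0 0 0 0 0 / 0 0 0 0 0 0
t=3: a0@(0,0) a1@(0,3) a2@(0,3) a3@(0,3) a4@(0,0) a5@(0,0) a6@(0,0) | pheromone: 22 0 0 17 0 0 / 0 0 0 0 0 0 / 0 0 0 0 0 0 / 0 0 0 0 0 0 / 0 0 0 0 0 0 / 0 0 0 0 0 0
t=4: a0@(0,0) a1@(0,3) a2@(0,3) a3@(0,3) a4@(0,0) a5@(0,0) a6@(0,0) | pheromone: 29 0 0 22 0 0 / 0 0 0 0 0 0 / 0 0 0 0 0 0 / 0 0 0 0 0 0 / 0 0 0 0 0 0 / 0 0 0 0 0 0
t=5: a0@(0,0) a1@(0,3) a2@(0,3) a3@(0,3) a4@(0,0) a5@(0,0) a6@(0,0) | pheromone: 36 0 0 27 0 0 / 0 0 0 0 0 0 / 0 0 0 0 0 0 / 0 0 0 0 0 0 / 0 0 0 0 0 0 / 0 0 0 0 0 0
t=6: a0@(0,0) a1@(0,3) a2@(0,3) a3@(0,3) a4@(0,0) a5@(0,0) a6@(0,0) | pheromone: 43 0 0 32 0 0 / 0 0 0 0 0 0 / 0 0 0 0 0 0 / 0 0 0 0 0 0 / 0 0 0 0 0 0 / 0 0 0 0 0 0
t=7: a0@(0,0) a1@(0,3) a2@(0,3) a3@(0,3) a4@(0,0) a5@(0,0) a6@(0,0) | pheromone: 50 0 0 37 0 0 / 0 0 0 0 0 0 / 0 0 0 0 0 0 / 0 0 0 0 0 0 / 0 0 0 0 0 0 / 0 0 0 0 0 0

yes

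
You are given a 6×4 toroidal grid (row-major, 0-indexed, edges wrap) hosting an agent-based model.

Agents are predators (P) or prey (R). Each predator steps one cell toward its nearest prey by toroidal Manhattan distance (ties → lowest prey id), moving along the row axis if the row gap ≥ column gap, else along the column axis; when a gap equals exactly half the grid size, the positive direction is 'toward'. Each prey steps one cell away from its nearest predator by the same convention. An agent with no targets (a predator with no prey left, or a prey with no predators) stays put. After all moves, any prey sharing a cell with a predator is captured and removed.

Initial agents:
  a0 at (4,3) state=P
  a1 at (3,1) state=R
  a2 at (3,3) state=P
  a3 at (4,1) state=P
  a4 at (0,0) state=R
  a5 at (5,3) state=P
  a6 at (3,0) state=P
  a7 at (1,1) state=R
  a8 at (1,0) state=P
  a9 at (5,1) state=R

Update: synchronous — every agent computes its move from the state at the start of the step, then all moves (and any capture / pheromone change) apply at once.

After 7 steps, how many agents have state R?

t=1: a0@(4,0):P a1@(2,1):R a2@(3,0):P a3@(3,1):P a4@(5,0):R a5@(0,3):P a6@(3,1):P a7@(1,2):R a8@(0,0):P a9@(0,1):R
t=2: a0@(5,0):P a1@(1,1):R a2@(2,0):P a3@(2,1):P a4@(0,0):R a5@(5,3):P a6@(2,1):P a7@(2,2):R a8@(5,0):P a9@(0,2):R
t=3: a0@(0,0):P a1@(0,1):R a2@(1,0):P a3@(1,1):P a5@(0,3):P a6@(1,1):P a7@(2,3):R a8@(0,0):P a9@(1,2):R
t=4: a0@(0,1):P a1@(0,2):R a2@(0,0):P a3@(0,1):P a5@(0,0):P a6@(0,1):P a7@(3,3):R a8@(0,1):P a9@(1,3):R
t=5: a0@(0,2):P a1@(0,3):R a2@(0,1):P a3@(0,2):P a5@(0,1):P a6@(0,2):P a7@(2,3):R a8@(0,2):P a9@(2,3):R
t=6: a0@(0,3):P a1@(0,0):R a2@(0,2):P a3@(0,3):P a5@(0,2):P a6@(0,3):P a7@(3,3):R a8@(0,3):P a9@(3,3):R
t=7: a0@(0,0):P a1@(0,1):R a2@(0,3):P a3@(0,0):P a5@(0,3):P a6@(0,0):P a7@(2,3):R a8@(0,0):P a9@(2,3):R

3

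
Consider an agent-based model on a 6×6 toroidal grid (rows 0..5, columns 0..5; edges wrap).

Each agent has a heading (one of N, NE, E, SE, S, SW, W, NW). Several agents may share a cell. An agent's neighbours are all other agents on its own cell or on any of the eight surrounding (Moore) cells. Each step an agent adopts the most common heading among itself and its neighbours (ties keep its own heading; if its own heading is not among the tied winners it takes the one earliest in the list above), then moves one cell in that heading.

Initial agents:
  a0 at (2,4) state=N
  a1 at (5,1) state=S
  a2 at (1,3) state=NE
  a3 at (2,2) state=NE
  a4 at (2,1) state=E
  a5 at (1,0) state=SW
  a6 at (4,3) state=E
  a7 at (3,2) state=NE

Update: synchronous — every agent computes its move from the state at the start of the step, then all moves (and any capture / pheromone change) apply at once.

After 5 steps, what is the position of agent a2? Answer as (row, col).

(2, 2)

t=1: a0@(1,4):N a1@(0,1):S a2@(0,4):NE a3@(1,3):NE a4@(1,2):NE a5@(2,5):SW a6@(4,4):E a7@(2,3):NE
t=2: a0@(0,5):NE a1@(1,1):S a2@(5,5):NE a3@(0,4):NE a4@(0,3):NE a5@(3,4):SW a6@(4,5):E a7@(1,4):NE
t=3: a0@(5,0):NE a1@(2,1):S a2@(4,0):NE a3@(5,5):NE a4@(5,4):NE a5@(4,3):SW a6@(4,0):E a7@(0,5):NE
t=4: a0@(4,1):NE a1@(3,1):S a2@(3,1):NE a3@(4,0):NE a4@(4,5):NE a5@(5,2):SW a6@(3,1):NE a7@(5,0):NE
t=5: a0@(3,2):NE a1@(2,2):NE a2@(2,2):NE a3@(3,1):NE a4@(3,0):NE a5@(0,1):SW a6@(2,2):NE a7@(4,1):NE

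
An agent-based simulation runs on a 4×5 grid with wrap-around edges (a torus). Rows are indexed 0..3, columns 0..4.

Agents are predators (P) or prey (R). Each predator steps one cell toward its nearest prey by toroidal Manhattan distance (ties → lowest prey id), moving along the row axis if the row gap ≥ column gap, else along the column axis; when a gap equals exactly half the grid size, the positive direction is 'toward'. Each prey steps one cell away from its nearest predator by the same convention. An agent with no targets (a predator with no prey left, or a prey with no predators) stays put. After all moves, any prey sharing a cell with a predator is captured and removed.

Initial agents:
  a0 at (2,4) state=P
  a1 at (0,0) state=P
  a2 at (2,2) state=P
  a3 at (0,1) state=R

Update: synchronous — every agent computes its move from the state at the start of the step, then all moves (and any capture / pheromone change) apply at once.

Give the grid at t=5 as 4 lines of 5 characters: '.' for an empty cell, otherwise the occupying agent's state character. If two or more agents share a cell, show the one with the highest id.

t=1: a0@(3,4):P a1@(0,1):P a2@(3,2):P a3@(0,2):R
t=2: a0@(3,3):P a1@(0,2):P a2@(0,2):P a3@(0,3):R
t=3: a0@(0,3):P a1@(0,3):P a2@(0,3):P a3@(1,3):R
t=4: a0@(1,3):P a1@(1,3):P a2@(1,3):P a3@(2,3):R
t=5: a0@(2,3):P a1@(2,3):P a2@(2,3):P a3@(3,3):R

.....
.....
...P.
...R.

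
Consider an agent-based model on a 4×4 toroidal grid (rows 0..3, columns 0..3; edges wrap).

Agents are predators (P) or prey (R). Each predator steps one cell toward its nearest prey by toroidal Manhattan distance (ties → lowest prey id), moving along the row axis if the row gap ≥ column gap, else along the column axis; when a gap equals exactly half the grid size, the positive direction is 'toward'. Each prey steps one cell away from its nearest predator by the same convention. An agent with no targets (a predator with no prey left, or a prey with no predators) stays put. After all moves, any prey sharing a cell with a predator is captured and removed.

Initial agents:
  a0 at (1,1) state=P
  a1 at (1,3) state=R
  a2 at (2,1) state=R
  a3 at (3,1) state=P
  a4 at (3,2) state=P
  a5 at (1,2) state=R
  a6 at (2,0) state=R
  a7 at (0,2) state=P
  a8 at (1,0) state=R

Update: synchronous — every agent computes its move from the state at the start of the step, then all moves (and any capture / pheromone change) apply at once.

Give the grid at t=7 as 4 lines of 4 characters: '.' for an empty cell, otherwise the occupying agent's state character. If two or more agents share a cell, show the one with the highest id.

.PP.
.R..
....
....

t=1: a0@(2,1):P a2@(3,1):R a3@(2,1):P a4@(2,2):P a5@(1,3):R a6@(3,0):R a7@(1,2):P a8@(1,3):R
t=2: a0@(3,1):P a2@(0,1):R a3@(3,1):P a4@(3,2):P a5@(1,0):R a6@(0,0):R a7@(1,3):P a8@(1,0):R
t=3: a0@(0,1):P a2@(1,1):R a3@(0,1):P a4@(0,2):P a5@(1,1):R a7@(1,0):P a8@(1,1):R
t=4: a0@(1,1):P a2@(2,1):R a3@(1,1):P a4@(1,2):P a5@(2,1):R a7@(1,1):P a8@(2,1):R
t=5: a0@(2,1):P a2@(3,1):R a3@(2,1):P a4@(2,2):P a5@(3,1):R a7@(2,1):P a8@(3,1):R
t=6: a0@(3,1):P a2@(0,1):R a3@(3,1):P a4@(3,2):P a5@(0,1):R a7@(3,1):P a8@(0,1):R
t=7: a0@(0,1):P a2@(1,1):R a3@(0,1):P a4@(0,2):P a5@(1,1):R a7@(0,1):P a8@(1,1):R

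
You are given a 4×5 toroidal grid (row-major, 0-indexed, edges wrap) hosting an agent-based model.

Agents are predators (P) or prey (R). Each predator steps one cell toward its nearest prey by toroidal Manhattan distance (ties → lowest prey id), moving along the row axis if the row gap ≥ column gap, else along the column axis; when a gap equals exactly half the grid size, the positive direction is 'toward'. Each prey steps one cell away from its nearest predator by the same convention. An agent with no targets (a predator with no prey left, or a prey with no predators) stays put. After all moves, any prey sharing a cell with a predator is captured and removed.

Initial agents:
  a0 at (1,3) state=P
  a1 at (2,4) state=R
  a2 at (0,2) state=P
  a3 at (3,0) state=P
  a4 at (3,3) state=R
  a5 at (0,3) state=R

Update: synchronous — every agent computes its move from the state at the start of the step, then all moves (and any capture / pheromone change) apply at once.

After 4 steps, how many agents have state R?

3

t=1: a0@(0,3):P a1@(3,4):R a2@(0,3):P a3@(2,0):P a4@(2,3):R a5@(3,3):R
t=2: a0@(3,3):P a1@(2,4):R a2@(3,3):P a3@(3,0):P a4@(1,3):R a5@(2,3):R
t=3: a0@(2,3):P a1@(1,4):R a2@(2,3):P a3@(2,0):P a4@(0,3):R a5@(1,3):R
t=4: a0@(1,3):P a1@(0,4):R a2@(1,3):P a3@(1,0):P a4@(3,3):R a5@(0,3):R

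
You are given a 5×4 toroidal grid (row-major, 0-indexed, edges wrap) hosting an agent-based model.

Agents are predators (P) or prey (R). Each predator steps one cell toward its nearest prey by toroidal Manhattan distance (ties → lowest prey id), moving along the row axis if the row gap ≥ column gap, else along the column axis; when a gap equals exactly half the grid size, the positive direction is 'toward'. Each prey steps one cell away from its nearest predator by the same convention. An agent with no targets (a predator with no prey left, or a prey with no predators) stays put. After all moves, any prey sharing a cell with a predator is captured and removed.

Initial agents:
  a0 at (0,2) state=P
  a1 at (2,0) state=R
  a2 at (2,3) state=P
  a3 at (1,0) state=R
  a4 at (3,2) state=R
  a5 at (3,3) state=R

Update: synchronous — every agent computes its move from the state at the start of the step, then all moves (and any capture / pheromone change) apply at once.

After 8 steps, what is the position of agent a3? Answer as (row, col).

(4, 2)

t=1: a0@(4,2):P a1@(2,1):R a2@(2,0):P a3@(0,0):R a4@(2,2):R a5@(4,3):R
t=2: a0@(4,3):P a1@(2,2):R a2@(2,1):P a3@(4,0):R a4@(1,2):R a5@(4,0):R
t=3: a0@(4,0):P a1@(2,3):R a2@(2,2):P a3@(4,1):R a4@(0,2):R a5@(4,1):R
t=4: a0@(4,1):P a1@(2,0):R a2@(2,3):P a3@(4,2):R a4@(4,2):R a5@(4,2):R
t=5: a0@(4,2):P a1@(2,1):R a2@(2,0):P a3@(4,3):R a4@(4,3):R a5@(4,3):R
t=6: a0@(4,3):P a1@(2,2):R a2@(2,1):P a3@(4,0):R a4@(4,0):R a5@(4,0):R
t=7: a0@(4,0):P a1@(2,3):R a2@(2,2):P a3@(4,1):R a4@(4,1):R a5@(4,1):R
t=8: a0@(4,1):P a1@(2,0):R a2@(2,3):P a3@(4,2):R a4@(4,2):R a5@(4,2):R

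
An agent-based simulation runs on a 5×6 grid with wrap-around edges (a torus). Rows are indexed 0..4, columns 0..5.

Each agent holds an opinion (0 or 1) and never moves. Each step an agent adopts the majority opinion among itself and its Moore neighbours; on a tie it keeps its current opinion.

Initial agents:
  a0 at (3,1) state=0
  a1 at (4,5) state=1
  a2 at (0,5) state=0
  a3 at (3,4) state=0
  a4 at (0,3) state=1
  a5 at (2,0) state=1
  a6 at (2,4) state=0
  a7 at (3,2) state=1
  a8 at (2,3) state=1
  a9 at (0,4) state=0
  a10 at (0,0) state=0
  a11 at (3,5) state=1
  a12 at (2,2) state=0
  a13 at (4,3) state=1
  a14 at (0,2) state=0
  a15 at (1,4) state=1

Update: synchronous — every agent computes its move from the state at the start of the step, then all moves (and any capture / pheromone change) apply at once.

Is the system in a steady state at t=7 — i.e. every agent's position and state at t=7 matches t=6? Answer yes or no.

t=1: a0@(3,1):0 a1@(4,5):0 a2@(0,5):0 a3@(3,4):1 a4@(0,3):1 a5@(2,0):1 a6@(2,4):1 a7@(3,2):1 a8@(2,3):1 a9@(0,4):1 a10@(0,0):0 a11@(3,5):1 a12@(2,2):0 a13@(4,3):1 a14@(0,2):1 a15@(1,4):1
t=2: (unchanged — steady state)

yes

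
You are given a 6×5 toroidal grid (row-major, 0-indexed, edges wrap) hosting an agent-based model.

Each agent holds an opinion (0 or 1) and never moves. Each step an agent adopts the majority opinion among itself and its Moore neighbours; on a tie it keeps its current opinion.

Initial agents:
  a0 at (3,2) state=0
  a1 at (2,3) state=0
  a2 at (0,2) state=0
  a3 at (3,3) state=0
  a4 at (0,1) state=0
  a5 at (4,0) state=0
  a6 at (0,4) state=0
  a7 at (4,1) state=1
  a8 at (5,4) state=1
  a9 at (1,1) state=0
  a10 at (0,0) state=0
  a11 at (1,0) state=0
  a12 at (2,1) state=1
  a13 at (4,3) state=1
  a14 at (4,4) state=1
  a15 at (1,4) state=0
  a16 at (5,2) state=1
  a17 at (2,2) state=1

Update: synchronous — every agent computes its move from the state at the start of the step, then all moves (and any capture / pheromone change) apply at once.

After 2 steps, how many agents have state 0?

12

t=1: a0@(3,2):1 a1@(2,3):0 a2@(0,2):0 a3@(3,3):0 a4@(0,1):0 a5@(4,0):1 a6@(0,4):0 a7@(4,1):1 a8@(5,4):1 a9@(1,1):0 a10@(0,0):0 a11@(1,0):0 a12@(2,1):0 a13@(4,3):1 a14@(4,4):1 a15@(1,4):0 a16@(5,2):1 a17@(2,2):0
t=2: a0@(3,2):0 a1@(2,3):0 a2@(0,2):0 a3@(3,3):0 a4@(0,1):0 a5@(4,0):1 a6@(0,4):0 a7@(4,1):1 a8@(5,4):1 a9@(1,1):0 a10@(0,0):0 a11@(1,0):0 a12@(2,1):0 a13@(4,3):1 a14@(4,4):1 a15@(1,4):0 a16@(5,2):1 a17@(2,2):0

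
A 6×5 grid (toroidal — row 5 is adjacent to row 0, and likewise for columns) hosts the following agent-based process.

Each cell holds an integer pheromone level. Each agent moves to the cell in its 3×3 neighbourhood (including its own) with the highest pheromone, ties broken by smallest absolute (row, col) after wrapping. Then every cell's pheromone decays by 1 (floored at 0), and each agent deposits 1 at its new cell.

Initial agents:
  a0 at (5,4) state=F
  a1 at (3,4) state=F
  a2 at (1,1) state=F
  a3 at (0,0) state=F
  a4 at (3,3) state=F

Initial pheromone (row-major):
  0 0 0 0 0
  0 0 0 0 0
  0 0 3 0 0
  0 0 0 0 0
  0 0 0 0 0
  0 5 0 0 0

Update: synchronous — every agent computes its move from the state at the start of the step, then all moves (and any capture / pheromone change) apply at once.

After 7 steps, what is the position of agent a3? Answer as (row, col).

(5, 1)

t=1: a0@(0,0) a1@(2,0) a2@(2,2) a3@(5,1) a4@(2,2) | pheromone: 1 0 0 0 0 / 0 0 0 0 0 / 1 0 4 0 0 / 0 0 0 0 0 / 0 0 0 0 0 / 0 5 0 0 0
t=2: a0@(5,1) a1@(2,0) a2@(2,2) a3@(5,1) a4@(2,2) | pheromone: 0 0 0 0 0 / 0 0 0 0 0 / 1 0 5 0 0 / 0 0 0 0 0 / 0 0 0 0 0 / 0 6 0 0 0
t=3: a0@(5,1) a1@(2,0) a2@(2,2) a3@(5,1) a4@(2,2) | pheromone: 0 0 0 0 0 / 0 0 0 0 0 / 1 0 6 0 0 / 0 0 0 0 0 / 0 0 0 0 0 / 0 7 0 0 0
t=4: a0@(5,1) a1@(2,0) a2@(2,2) a3@(5,1) a4@(2,2) | pheromone: 0 0 0 0 0 / 0 0 0 0 0 / 1 0 7 0 0 / 0 0 0 0 0 / 0 0 0 0 0 / 0 8 0 0 0
t=5: a0@(5,1) a1@(2,0) a2@(2,2) a3@(5,1) a4@(2,2) | pheromone: 0 0 0 0 0 / 0 0 0 0 0 / 1 0 8 0 0 / 0 0 0 0 0 / 0 0 0 0 0 / 0 9 0 0 0
t=6: a0@(5,1) a1@(2,0) a2@(2,2) a3@(5,1) a4@(2,2) | pheromone: 0 0 0 0 0 / 0 0 0 0 0 / 1 0 9 0 0 / 0 0 0 0 0 / 0 0 0 0 0 / 0 10 0 0 0
t=7: a0@(5,1) a1@(2,0) a2@(2,2) a3@(5,1) a4@(2,2) | pheromone: 0 0 0 0 0 / 0 0 0 0 0 / 1 0 10 0 0 / 0 0 0 0 0 / 0 0 0 0 0 / 0 11 0 0 0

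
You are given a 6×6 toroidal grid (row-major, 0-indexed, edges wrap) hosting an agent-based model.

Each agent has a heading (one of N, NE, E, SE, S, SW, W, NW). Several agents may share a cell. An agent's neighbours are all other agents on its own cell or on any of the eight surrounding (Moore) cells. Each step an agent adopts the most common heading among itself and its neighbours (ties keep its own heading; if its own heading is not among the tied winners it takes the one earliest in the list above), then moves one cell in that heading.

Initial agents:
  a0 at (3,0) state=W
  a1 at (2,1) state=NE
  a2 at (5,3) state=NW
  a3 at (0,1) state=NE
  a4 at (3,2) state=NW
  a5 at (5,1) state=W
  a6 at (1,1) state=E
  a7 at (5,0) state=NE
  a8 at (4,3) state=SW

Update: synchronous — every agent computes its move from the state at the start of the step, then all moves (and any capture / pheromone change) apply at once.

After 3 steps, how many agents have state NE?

t=1: a0@(3,5):W a1@(1,2):NE a2@(4,2):NW a3@(5,2):NE a4@(2,1):NW a5@(4,2):NE a6@(0,2):NE a7@(4,1):NE a8@(3,2):NW
t=2: a0@(3,4):W a1@(0,3):NE a2@(3,3):NE a3@(4,3):NE a4@(1,0):NW a5@(3,3):NE a6@(5,3):NE a7@(3,2):NE a8@(2,1):NW
t=3: a0@(2,5):NE a1@(5,4):NE a2@(2,4):NE a3@(3,4):NE a4@(0,5):NW a5@(2,4):NE a6@(4,4):NE a7@(2,3):NE a8@(1,0):NW

7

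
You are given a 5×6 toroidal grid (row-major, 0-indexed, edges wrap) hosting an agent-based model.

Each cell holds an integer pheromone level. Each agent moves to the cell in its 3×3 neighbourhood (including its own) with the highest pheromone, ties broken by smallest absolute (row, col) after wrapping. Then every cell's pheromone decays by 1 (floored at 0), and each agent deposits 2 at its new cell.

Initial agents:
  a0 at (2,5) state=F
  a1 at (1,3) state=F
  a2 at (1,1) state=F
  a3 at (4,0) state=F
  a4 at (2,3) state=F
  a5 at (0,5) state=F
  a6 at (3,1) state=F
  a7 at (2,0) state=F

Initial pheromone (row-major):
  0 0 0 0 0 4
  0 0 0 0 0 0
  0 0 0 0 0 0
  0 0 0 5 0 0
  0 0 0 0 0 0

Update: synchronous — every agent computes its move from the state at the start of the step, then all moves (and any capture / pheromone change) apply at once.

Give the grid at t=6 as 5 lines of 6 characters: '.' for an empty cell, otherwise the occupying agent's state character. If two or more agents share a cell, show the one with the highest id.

t=1: a0@(1,0) a1@(0,2) a2@(0,0) a3@(0,5) a4@(3,3) a5@(0,5) a6@(2,0) a7@(1,0) | pheromone: 2 0 2 0 0 7 / 4 0 0 0 0 0 / 2 0 0 0 0 0 / 0 0 0 6 0 0 / 0 0 0 0 0 0
t=2: a0@(0,5) a1@(0,2) a2@(0,5) a3@(0,5) a4@(3,3) a5@(0,5) a6@(1,0) a7@(0,5) | pheromone: 1 0 3 0 0 16 / 5 0 0 0 0 0 / 1 0 0 0 0 0 / 0 0 0 7 0 0 / 0 0 0 0 0 0
t=3: a0@(0,5) a1@(0,2) a2@(0,5) a3@(0,5) a4@(3,3) a5@(0,5) a6@(0,5) a7@(0,5) | pheromone: 0 0 4 0 0 27 / 4 0 0 0 0 0 / 0 0 0 0 0 0 / 0 0 0 8 0 0 / 0 0 0 0 0 0
t=4: a0@(0,5) a1@(0,2) a2@(0,5) a3@(0,5) a4@(3,3) a5@(0,5) a6@(0,5) a7@(0,5) | pheromone: 0 0 5 0 0 38 / 3 0 0 0 0 0 / 0 0 0 0 0 0 / 0 0 0 9 0 0 / 0 0 0 0 0 0
t=5: a0@(0,5) a1@(0,2) a2@(0,5) a3@(0,5) a4@(3,3) a5@(0,5) a6@(0,5) a7@(0,5) | pheromone: 0 0 6 0 0 49 / 2 0 0 0 0 0 / 0 0 0 0 0 0 / 0 0 0 10 0 0 / 0 0 0 0 0 0
t=6: a0@(0,5) a1@(0,2) a2@(0,5) a3@(0,5) a4@(3,3) a5@(0,5) a6@(0,5) a7@(0,5) | pheromone: 0 0 7 0 0 60 / 1 0 0 0 0 0 / 0 0 0 0 0 0 / 0 0 0 11 0 0 / 0 0 0 0 0 0

..F..F
......
......
...F..
......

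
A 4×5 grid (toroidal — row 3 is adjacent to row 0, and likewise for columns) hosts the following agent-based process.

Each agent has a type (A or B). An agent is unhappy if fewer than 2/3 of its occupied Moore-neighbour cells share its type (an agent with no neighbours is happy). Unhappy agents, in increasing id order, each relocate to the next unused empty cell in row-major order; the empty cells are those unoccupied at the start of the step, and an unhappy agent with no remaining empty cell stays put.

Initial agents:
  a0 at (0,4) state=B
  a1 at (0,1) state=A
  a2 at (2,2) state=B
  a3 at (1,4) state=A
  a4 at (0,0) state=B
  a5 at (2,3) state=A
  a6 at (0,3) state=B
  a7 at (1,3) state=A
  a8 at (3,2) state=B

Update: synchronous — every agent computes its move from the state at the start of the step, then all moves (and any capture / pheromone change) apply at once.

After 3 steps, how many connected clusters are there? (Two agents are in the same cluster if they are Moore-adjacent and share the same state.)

2

t=1: a0@(0,2):B a1@(1,0):A a2@(1,1):B a3@(1,2):A a4@(2,0):B a5@(2,1):A a6@(2,4):B a7@(3,0):A a8@(3,1):B
t=2: a0@(0,2):B a1@(0,0):A a2@(0,1):B a3@(0,3):A a4@(0,4):B a5@(1,3):A a6@(1,4):B a7@(2,2):A a8@(2,3):B
t=3: a0@(1,0):B a1@(1,1):A a2@(1,2):B a3@(2,0):A a4@(2,1):B a5@(2,4):A a6@(3,0):B a7@(3,1):A a8@(3,2):B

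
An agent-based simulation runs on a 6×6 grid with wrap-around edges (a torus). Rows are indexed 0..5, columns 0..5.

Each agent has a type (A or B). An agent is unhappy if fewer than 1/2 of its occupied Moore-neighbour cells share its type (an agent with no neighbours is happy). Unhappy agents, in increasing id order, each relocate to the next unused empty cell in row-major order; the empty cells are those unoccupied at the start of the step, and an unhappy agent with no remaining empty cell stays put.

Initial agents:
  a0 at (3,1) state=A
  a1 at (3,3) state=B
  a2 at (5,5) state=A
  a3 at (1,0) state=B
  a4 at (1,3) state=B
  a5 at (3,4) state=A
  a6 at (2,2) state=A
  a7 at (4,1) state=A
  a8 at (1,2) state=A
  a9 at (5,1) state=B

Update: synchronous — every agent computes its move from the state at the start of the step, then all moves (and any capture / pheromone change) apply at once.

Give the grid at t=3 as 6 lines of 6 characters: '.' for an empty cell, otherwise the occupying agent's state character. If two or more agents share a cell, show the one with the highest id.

BBAAA.
BB....
..A...
.A....
.A....
......

t=1: a0@(3,1):A a1@(0,0):B a2@(5,5):A a3@(1,0):B a4@(0,1):B a5@(0,2):A a6@(2,2):A a7@(4,1):A a8@(1,2):A a9@(0,3):B
t=2: a0@(3,1):A a1@(0,0):B a2@(0,4):A a3@(1,0):B a4@(0,1):B a5@(0,5):A a6@(2,2):A a7@(4,1):A a8@(1,2):A a9@(1,1):B
t=3: a0@(3,1):A a1@(0,0):B a2@(0,4):A a3@(1,0):B a4@(0,1):B a5@(0,2):A a6@(2,2):A a7@(4,1):A a8@(0,3):A a9@(1,1):B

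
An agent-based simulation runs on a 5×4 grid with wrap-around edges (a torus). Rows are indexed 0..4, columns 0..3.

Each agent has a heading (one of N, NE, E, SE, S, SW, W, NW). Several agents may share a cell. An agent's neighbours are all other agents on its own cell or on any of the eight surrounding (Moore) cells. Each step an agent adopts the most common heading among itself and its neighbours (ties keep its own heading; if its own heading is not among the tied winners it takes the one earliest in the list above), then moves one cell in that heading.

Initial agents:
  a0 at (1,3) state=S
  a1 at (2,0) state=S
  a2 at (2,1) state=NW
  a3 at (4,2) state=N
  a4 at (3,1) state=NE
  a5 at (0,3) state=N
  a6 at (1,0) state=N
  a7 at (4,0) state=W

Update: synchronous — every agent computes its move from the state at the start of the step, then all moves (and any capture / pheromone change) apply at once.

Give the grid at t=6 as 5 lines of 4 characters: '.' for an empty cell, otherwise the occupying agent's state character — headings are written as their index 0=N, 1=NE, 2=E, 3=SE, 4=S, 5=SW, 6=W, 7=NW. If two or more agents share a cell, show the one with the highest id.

0...
.0..
..0.
..0.
...0

t=1: a0@(2,3):S a1@(3,0):S a2@(1,0):NW a3@(3,2):N a4@(2,2):NE a5@(4,3):N a6@(0,0):N a7@(4,3):W
t=2: a0@(3,3):S a1@(4,0):S a2@(0,3):NW a3@(2,2):N a4@(1,3):NE a5@(3,3):N a6@(4,0):N a7@(3,3):N
t=3: a0@(2,3):N a1@(3,0):N a2@(4,2):NW a3@(1,2):N a4@(0,0):NE a5@(2,3):N a6@(3,0):N a7@(2,3):N
t=4: a0@(1,3):N a1@(2,0):N a2@(3,1):NW a3@(0,2):N a4@(4,1):NE a5@(1,3):N a6@(2,0):N a7@(1,3):N
t=5: a0@(0,3):N a1@(1,0):N a2@(2,1):N a3@(4,2):N a4@(3,2):NE a5@(0,3):N a6@(1,0):N a7@(0,3):N
t=6: a0@(4,3):N a1@(0,0):N a2@(1,1):N a3@(3,2):N a4@(2,2):N a5@(4,3):N a6@(0,0):N a7@(4,3):N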